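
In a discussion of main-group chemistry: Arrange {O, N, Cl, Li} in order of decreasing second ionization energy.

After 1 electron has been removed, what remains? O⁺ still has 5 valence electrons; N⁺ still has 4 valence electrons; Cl⁺ still has 6 valence electrons; Li⁺ is the bare [He] core.
Breaking into a closed-shell core is much more expensive than removing a leftover valence electron — Li has the largest IE_2 here.
Valence configurations: O⁺ [He]2s²2p³, N⁺ [He]2s²2p², Cl⁺ [Ne]3s²3p⁴.
Approximate IE_2 values (kJ/mol): O 3388, N 2856, Cl 2298, Li 7298.
So the second ionization energies run Cl < N < O < Li.

Li > O > N > Cl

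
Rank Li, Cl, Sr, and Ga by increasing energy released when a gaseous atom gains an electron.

Li is in period 2, group 1; Cl is in period 3, group 17; Ga is in period 4, group 13; Sr is in period 5, group 2.
Electron affinity generally becomes more exothermic across a period toward the halogens and less exothermic down a group.
These span different periods and groups, so the two trends combine.
Ga > Sr: both effects reinforce here, so Ga is clearly the higher of the two.
Li > Ga: the two effects oppose for this pair; the down-group effect wins (60 vs 29 kJ/mol).
Cl > Li: the two effects oppose for this pair; the across-period effect wins (349 vs 60 kJ/mol).
Tabulated electron affinity (kJ/mol): Li 60, Cl 349, Ga 29, Sr 5.
So from lowest to highest: Sr < Ga < Li < Cl.

Sr < Ga < Li < Cl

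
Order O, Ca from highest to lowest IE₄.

The fourth ionization energy removes an electron from the +3 ion. For each element: O³⁺ still has 3 valence electrons; Ca³⁺ is already 1 electron into the core.
Usually core removal costs more than valence removal, but here the competition is close: a tightly held n=2 valence electron can cost more to remove than an n=3 core electron, so the actual values have to decide it.
Approximate IE_4 values (kJ/mol): O 7469, Ca 6491.
So the fourth ionization energies run Ca < O.

O > Ca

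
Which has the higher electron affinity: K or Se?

Se

Electron affinity generally becomes more exothermic across a period toward the halogens and less exothermic down a group.
All lie in period 4, so electron affinity increases left to right.
So Se has the higher electron affinity (Se > K).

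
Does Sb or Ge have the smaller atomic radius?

Ge

Ge is in period 4, group 14; Sb is in period 5, group 15.
Atomic radius shrinks across a period as nuclear charge pulls the same shell inward, and grows down a group as new shells are added.
A diagonal step moves right (one effect) and down (the opposite effect) at once.
Sb > Ge: the two effects oppose for this pair; the down-group effect wins (140 vs 121 pm).
For reference (pm): Ge 121, Sb 140.
So Ge has the smaller atomic radius (Ge < Sb).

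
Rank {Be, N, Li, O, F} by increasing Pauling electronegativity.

Li is in period 2, group 1; Be is in period 2, group 2; N is in period 2, group 15; O is in period 2, group 16; F is in period 2, group 17.
Smaller atoms with higher effective nuclear charge are more electronegative.
All lie in period 2, so electronegativity increases left to right.
So from lowest to highest: Li < Be < N < O < F.

Li < Be < N < O < F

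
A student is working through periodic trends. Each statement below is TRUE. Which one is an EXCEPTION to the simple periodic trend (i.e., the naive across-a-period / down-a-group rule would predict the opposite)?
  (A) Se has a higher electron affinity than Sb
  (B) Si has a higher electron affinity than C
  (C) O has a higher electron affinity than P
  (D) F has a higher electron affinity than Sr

The general trend: electron affinity increases across a period and decreases down a group.
(A) Se (period 4, group 16) vs Sb (period 5, group 15): the stated order agrees with the simple trend.
(B) Si (period 3, group 14) vs C (period 2, group 14): the stated order contradicts the simple trend.
(C) O (period 2, group 16) vs P (period 3, group 15): the stated order agrees with the simple trend.
(D) F (period 2, group 17) vs Sr (period 5, group 2): the stated order agrees with the simple trend.
The exception is (B): Si's larger, more diffuse 3p orbitals accept an added electron slightly more readily than C's compact 2p.

(B)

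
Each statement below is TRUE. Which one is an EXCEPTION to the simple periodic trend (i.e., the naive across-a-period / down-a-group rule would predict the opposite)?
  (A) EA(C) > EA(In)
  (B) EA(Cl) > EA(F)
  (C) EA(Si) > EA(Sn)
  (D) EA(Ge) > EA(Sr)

The general trend: electron affinity increases across a period and decreases down a group.
(A) C (period 2, group 14) vs In (period 5, group 13): the stated order agrees with the simple trend.
(B) Cl (period 3, group 17) vs F (period 2, group 17): the stated order contradicts the simple trend.
(C) Si (period 3, group 14) vs Sn (period 5, group 14): the stated order agrees with the simple trend.
(D) Ge (period 4, group 14) vs Sr (period 5, group 2): the stated order agrees with the simple trend.
The exception is (B): F's small 2p subshell makes the incoming electron feel strong e⁻–e⁻ repulsion, so Cl actually releases more energy on gaining an electron.

(B)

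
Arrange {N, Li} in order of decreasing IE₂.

The second ionization energy removes an electron from the +1 ion. For each element: N⁺ still has 4 valence electrons; Li⁺ is the bare [He] core.
Core electrons are held far more tightly than valence electrons, so Li tops the IE_2 order.
Approximate IE_2 values (kJ/mol): N 2856, Li 7298.
Putting it together, IE_2: N < Li.

Li > N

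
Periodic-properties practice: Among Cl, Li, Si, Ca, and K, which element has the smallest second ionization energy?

Ca

Consider each +1 ion: Cl⁺ still has 6 valence electrons; Li⁺ is the bare [He] core; Si⁺ still has 3 valence electrons; Ca⁺ still has 1 valence electron; K⁺ is the bare [Ar] core.
Breaking into a closed-shell core is much more expensive than removing a leftover valence electron — K and Li have the largest IE_2 here.
Valence configurations: Cl⁺ [Ne]3s²3p⁴, Si⁺ [Ne]3s²3p¹, Ca⁺ [Ar]4s¹.
Tabulated IE_2 (kJ/mol): Cl 2298, Li 7298, Si 1577, Ca 1145, K 3052.
So the second ionization energies run Ca < Si < Cl < K < Li.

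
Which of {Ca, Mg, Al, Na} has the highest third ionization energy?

Mg

IE_3 is the cost of taking one more electron from the +2 cation: Ca²⁺ is the bare [Ar] core; Mg²⁺ is the bare [Ne] core; Al²⁺ still has 1 valence electron; Na²⁺ is already 1 electron into the core.
Breaking into a closed-shell core is much more expensive than removing a leftover valence electron — Ca, Na and Mg have the largest IE_3 here.
The numbers (kJ/mol): Ca 4912, Mg 7733, Al 2745, Na 6910.
So the third ionization energies run Al < Ca < Na < Mg.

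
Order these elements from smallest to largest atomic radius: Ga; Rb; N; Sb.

Moving right in a period, electrons are added to the same shell under a stronger nuclear pull, so atoms get smaller; moving down, a new shell is opened and atoms get larger.
Neither a single period nor a single group — weigh both effects.
Ga > N: both effects reinforce here, so Ga is clearly the larger of the two.
Sb > Ga: the two effects oppose for this pair; the down-group effect wins (140 vs 124 pm).
Rb > Sb: Rb lies to the left of Sb in period 5, so the across-period effect alone puts Rb larger.
Tabulated atomic radius (pm): N 71, Ga 124, Rb 210, Sb 140.
So from smallest to largest: N < Ga < Sb < Rb.

N < Ga < Sb < Rb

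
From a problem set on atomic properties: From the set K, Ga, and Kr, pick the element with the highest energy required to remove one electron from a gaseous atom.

Kr

K is in period 4, group 1; Ga is in period 4, group 13; Kr is in period 4, group 18.
Across a period the outer electron is held more tightly (higher IE₁); down a group it sits in a higher shell, more shielded, and comes off more easily.
All lie in period 4, so first ionization energy increases left to right.
The highest energy required to remove one electron from a gaseous atom among these belongs to Kr.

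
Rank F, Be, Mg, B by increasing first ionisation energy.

Removing the outermost electron gets harder across a period and easier down a group.
These span different periods and groups, so the two trends combine.
B > Mg: both effects reinforce here, so B is clearly the higher of the two.
Be > B: this pair runs against the simple trend — see the exception note.
F > Be: F lies to the right of Be in period 2, so the across-period effect alone puts F higher.
Note the exception: Be has a higher first ionization energy than B, contrary to the simple trend — removing B's lone 2p electron is easier than breaking Be's filled 2s².
Approximate values (kJ/mol): Be 900, B 801, F 1681, Mg 738.
So from lowest to highest: Mg < B < Be < F.

Mg < B < Be < F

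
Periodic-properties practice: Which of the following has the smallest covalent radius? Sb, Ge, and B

B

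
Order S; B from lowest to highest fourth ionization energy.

S < B

Consider each +3 ion: S³⁺ still has 3 valence electrons; B³⁺ is the bare [He] core.
Core electrons are held far more tightly than valence electrons, so B tops the IE_4 order.
The numbers (kJ/mol): S 4556, B 25026.
Putting it together, IE_4: S < B.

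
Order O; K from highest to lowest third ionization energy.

O > K

IE_3 is the cost of taking one more electron from the +2 cation: O²⁺ still has 4 valence electrons; K²⁺ is already 1 electron into the core.
Usually core removal costs more than valence removal, but here the competition is close: a tightly held n=2 valence electron can cost more to remove than an n=3 core electron, so the actual values have to decide it.
The numbers (kJ/mol): O 5300, K 4420.
Overall IE_3 order: K < O.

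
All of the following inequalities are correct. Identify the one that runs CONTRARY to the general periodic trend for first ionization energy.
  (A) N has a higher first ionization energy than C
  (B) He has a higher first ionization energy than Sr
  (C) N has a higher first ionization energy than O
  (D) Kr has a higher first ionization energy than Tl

(C)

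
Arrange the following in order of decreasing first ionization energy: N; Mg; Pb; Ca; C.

Across a period the outer electron is held more tightly (higher IE₁); down a group it sits in a higher shell, more shielded, and comes off more easily.
Here both period and group differ, so the two effects have to be weighed against each other.
Pb > Ca: the two effects oppose for this pair; the across-period effect wins (716 vs 590 kJ/mol).
Mg > Pb: the two effects oppose for this pair; the down-group effect wins (738 vs 716 kJ/mol).
C > Mg: relative to Mg, both the across-period and down-group shifts push C's first ionization energy up.
N > C: both are in period 2; the period trend gives N the larger value.
For reference (kJ/mol): C 1086, N 1402, Mg 738, Ca 590, Pb 716.
So from highest to lowest: N > C > Mg > Pb > Ca.

N > C > Mg > Pb > Ca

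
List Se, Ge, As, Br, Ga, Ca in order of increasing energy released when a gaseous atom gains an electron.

Ca, Ga, As, Ge, Se, Br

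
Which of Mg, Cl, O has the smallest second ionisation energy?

After 1 electron has been removed, what remains? Mg⁺ still has 1 valence electron; Cl⁺ still has 6 valence electrons; O⁺ still has 5 valence electrons.
All are still removing valence electrons, so compare the +1 ions as you would atoms: IE_2 generally rises across a period (higher Z_eff) and falls down a group (larger shell), subject to the usual subshell exceptions.
Valence configurations: Mg⁺ [Ne]3s¹, Cl⁺ [Ne]3s²3p⁴, O⁺ [He]2s²2p³.
Tabulated IE_2 (kJ/mol): Mg 1451, Cl 2298, O 3388.
Hence IE_2: Mg < Cl < O.

Mg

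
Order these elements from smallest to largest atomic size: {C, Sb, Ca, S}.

C, S, Sb, Ca

C is in period 2, group 14; S is in period 3, group 16; Ca is in period 4, group 2; Sb is in period 5, group 15.
Moving right in a period, electrons are added to the same shell under a stronger nuclear pull, so atoms get smaller; moving down, a new shell is opened and atoms get larger.
These span different periods and groups, so the two trends combine.
S > C: period and group pull opposite ways; the down-group shift dominates (103 vs 75 pm).
Sb > S: relative to S, both the across-period and down-group shifts push Sb's atomic radius up.
Ca > Sb: period and group pull opposite ways; the across-period shift dominates (171 vs 140 pm).
Tabulated atomic radius (pm): C 75, S 103, Ca 171, Sb 140.
So from smallest to largest: C < S < Sb < Ca.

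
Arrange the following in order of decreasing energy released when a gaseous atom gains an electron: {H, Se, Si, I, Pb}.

I, Se, Si, H, Pb

Adding an electron releases more energy for atoms nearer the top right (short of the noble gases).
Neither a single period nor a single group — weigh both effects.
H > Pb: the two effects oppose for this pair; the down-group effect wins (73 vs 35 kJ/mol).
Si > H: the two effects oppose for this pair; the across-period effect wins (134 vs 73 kJ/mol).
Se > Si: period and group pull opposite ways; the across-period shift dominates (195 vs 134 kJ/mol).
I > Se: the two effects oppose for this pair; the across-period effect wins (295 vs 195 kJ/mol).
Approximate values (kJ/mol): H 73, Si 134, Se 195, I 295, Pb 35.
So from highest to lowest: I > Se > Si > H > Pb.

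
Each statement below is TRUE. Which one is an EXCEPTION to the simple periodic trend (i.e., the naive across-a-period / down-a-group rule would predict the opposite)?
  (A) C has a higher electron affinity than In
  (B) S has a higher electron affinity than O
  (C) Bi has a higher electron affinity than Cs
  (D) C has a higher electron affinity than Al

(B)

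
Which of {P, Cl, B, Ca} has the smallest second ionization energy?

Ca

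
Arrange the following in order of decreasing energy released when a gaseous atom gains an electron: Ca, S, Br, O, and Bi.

Br > S > O > Bi > Ca

O is in period 2, group 16; S is in period 3, group 16; Ca is in period 4, group 2; Br is in period 4, group 17; Bi is in period 6, group 15.
Electron affinity generally becomes more exothermic across a period toward the halogens and less exothermic down a group.
Here both period and group differ, so the two effects have to be weighed against each other.
Bi > Ca: period and group pull opposite ways; the across-period shift dominates (91 vs 2 kJ/mol).
O > Bi: relative to Bi, both the across-period and down-group shifts push O's electron affinity up.
S > O: this pair runs against the simple trend — see the exception note.
Br > S: the two effects oppose for this pair; the across-period effect wins (325 vs 200 kJ/mol).
Note the exception: S has a higher electron affinity than O, contrary to the simple trend — the compact 2p subshell of O repels the added electron more than S's larger 3p does.
Tabulated electron affinity (kJ/mol): O 141, S 200, Ca 2, Br 325, Bi 91.
So from highest to lowest: Br > S > O > Bi > Ca.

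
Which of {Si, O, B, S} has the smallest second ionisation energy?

Si

Consider each +1 ion: Si⁺ still has 3 valence electrons; O⁺ still has 5 valence electrons; B⁺ still has 2 valence electrons; S⁺ still has 5 valence electrons.
All are still removing valence electrons, so compare the +1 ions as you would atoms: IE_2 generally rises across a period (higher Z_eff) and falls down a group (larger shell), subject to the usual subshell exceptions.
Valence configurations: Si⁺ [Ne]3s²3p¹, O⁺ [He]2s²2p³, B⁺ [He]2s², S⁺ [Ne]3s²3p³.
Tabulated IE_2 (kJ/mol): Si 1577, O 3388, B 2427, S 2252.
Putting it together, IE_2: Si < S < B < O.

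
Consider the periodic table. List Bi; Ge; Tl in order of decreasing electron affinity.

Ge > Bi > Tl

Ge is in period 4, group 14; Tl is in period 6, group 13; Bi is in period 6, group 15.
Adding an electron releases more energy for atoms nearer the top right (short of the noble gases).
Here both period and group differ, so the two effects have to be weighed against each other.
Bi > Tl: both are in period 6; the period trend gives Bi the larger value.
Ge > Bi: the two effects oppose for this pair; the down-group effect wins (119 vs 91 kJ/mol).
Approximate values (kJ/mol): Ge 119, Tl 19, Bi 91.
So from highest to lowest: Ge > Bi > Tl.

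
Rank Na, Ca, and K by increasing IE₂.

Ca < K < Na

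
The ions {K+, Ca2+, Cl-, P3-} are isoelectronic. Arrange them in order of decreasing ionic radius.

All of these have 18 electrons, so size is governed by nuclear charge alone: the more protons, the stronger the pull on the same electron cloud, and the smaller the ion.
Nuclear charges: Ca2+ (Z=20), K+ (Z=19), Cl- (Z=17), P3- (Z=15).
Largest to smallest: P3- > Cl- > K+ > Ca2+.

P3-, Cl-, K+, Ca2+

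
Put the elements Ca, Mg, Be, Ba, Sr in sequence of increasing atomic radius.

Be is in period 2, group 2; Mg is in period 3, group 2; Ca is in period 4, group 2; Sr is in period 5, group 2; Ba is in period 6, group 2.
Atomic radius shrinks across a period as nuclear charge pulls the same shell inward, and grows down a group as new shells are added.
All are in group 2, so atomic radius increases down the group.
So from smallest to largest: Be < Mg < Ca < Sr < Ba.

Be < Mg < Ca < Sr < Ba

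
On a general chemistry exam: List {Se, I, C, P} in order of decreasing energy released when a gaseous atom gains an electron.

C is in period 2, group 14; P is in period 3, group 15; Se is in period 4, group 16; I is in period 5, group 17.
Electron affinity generally becomes more exothermic across a period toward the halogens and less exothermic down a group.
These sit on a diagonal, where the across-period and down-group effects partly cancel.
C > P: period and group pull opposite ways; the down-group shift dominates (122 vs 72 kJ/mol).
Se > C: period and group pull opposite ways; the across-period shift dominates (195 vs 122 kJ/mol).
I > Se: period and group pull opposite ways; the across-period shift dominates (295 vs 195 kJ/mol).
Tabulated electron affinity (kJ/mol): C 122, P 72, Se 195, I 295.
So from highest to lowest: I > Se > C > P.

I > Se > C > P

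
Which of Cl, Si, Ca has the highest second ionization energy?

Cl

IE_2 is the cost of taking one more electron from the +1 cation: Cl⁺ still has 6 valence electrons; Si⁺ still has 3 valence electrons; Ca⁺ still has 1 valence electron.
All are still removing valence electrons, so compare the +1 ions as you would atoms: IE_2 generally rises across a period (higher Z_eff) and falls down a group (larger shell), subject to the usual subshell exceptions.
Valence configurations: Cl⁺ [Ne]3s²3p⁴, Si⁺ [Ne]3s²3p¹, Ca⁺ [Ar]4s¹.
The numbers (kJ/mol): Cl 2298, Si 1577, Ca 1145.
Hence IE_2: Ca < Si < Cl.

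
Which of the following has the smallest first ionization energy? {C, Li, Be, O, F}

Li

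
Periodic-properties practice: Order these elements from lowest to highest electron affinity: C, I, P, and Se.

C is in period 2, group 14; P is in period 3, group 15; Se is in period 4, group 16; I is in period 5, group 17.
EA tends to increase across a period and decrease down a group, though the pattern is less regular than for IE or radius.
A diagonal step moves right (one effect) and down (the opposite effect) at once.
C > P: the two effects oppose for this pair; the down-group effect wins (122 vs 72 kJ/mol).
Se > C: the two effects oppose for this pair; the across-period effect wins (195 vs 122 kJ/mol).
I > Se: the two effects oppose for this pair; the across-period effect wins (295 vs 195 kJ/mol).
Approximate values (kJ/mol): C 122, P 72, Se 195, I 295.
So from lowest to highest: P < C < Se < I.

P < C < Se < I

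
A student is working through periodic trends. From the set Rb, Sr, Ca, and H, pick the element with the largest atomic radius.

Rb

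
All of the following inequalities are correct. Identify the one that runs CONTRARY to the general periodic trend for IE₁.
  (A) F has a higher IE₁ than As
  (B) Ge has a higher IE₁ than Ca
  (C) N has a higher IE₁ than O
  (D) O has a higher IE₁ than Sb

The general trend: IE₁ increases across a period and decreases down a group.
(A) F (period 2, group 17) vs As (period 4, group 15): the stated order agrees with the simple trend.
(B) Ge (period 4, group 14) vs Ca (period 4, group 2): the stated order agrees with the simple trend.
(C) N (period 2, group 15) vs O (period 2, group 16): the stated order contradicts the simple trend.
(D) O (period 2, group 16) vs Sb (period 5, group 15): the stated order agrees with the simple trend.
The exception is (C): pairing an electron in O's 2p⁴ costs repulsion energy, so O ionizes more easily than half-filled N (2p³).

(C)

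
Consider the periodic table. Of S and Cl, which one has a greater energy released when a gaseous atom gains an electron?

Cl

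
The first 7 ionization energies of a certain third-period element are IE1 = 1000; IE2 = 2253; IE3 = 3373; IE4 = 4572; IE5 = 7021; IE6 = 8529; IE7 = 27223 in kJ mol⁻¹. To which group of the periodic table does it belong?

Look for the largest jump between consecutive ionization energies: IE7/IE6 ≈ 3.2, far larger than any earlier ratio.
That jump marks the point where a core electron is being removed. So the atom has 6 valence electrons.
A main-group element with 6 valence electrons is in group 16.

Group 16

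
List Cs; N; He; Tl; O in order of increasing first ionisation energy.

Cs < Tl < O < N < He

He is in period 1, group 18; N is in period 2, group 15; O is in period 2, group 16; Cs is in period 6, group 1; Tl is in period 6, group 13.
Removing the outermost electron gets harder across a period and easier down a group.
These span different periods and groups, so the two trends combine.
Tl > Cs: both are in period 6; the period trend gives Tl the larger value.
O > Tl: both effects reinforce here, so O is clearly the higher of the two.
N > O: this pair runs against the simple trend — see the exception note.
He > N: relative to N, both the across-period and down-group shifts push He's first ionization energy up.
Note the exception: N has a higher first ionization energy than O, contrary to the simple trend — pairing an electron in O's 2p⁴ costs repulsion energy, so O ionizes more easily than half-filled N (2p³).
For reference (kJ/mol): He 2372, N 1402, O 1314, Cs 376, Tl 589.
So from lowest to highest: Cs < Tl < O < N < He.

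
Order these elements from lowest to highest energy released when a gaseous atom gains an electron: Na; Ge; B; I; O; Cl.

B is in period 2, group 13; O is in period 2, group 16; Na is in period 3, group 1; Cl is in period 3, group 17; Ge is in period 4, group 14; I is in period 5, group 17.
Atoms with high Z_eff and room in the valence shell (especially the halogens) have the most exothermic electron affinities.
Here both period and group differ, so the two effects have to be weighed against each other.
Na > B: this pair runs against the simple trend — see the exception note.
Ge > Na: period and group pull opposite ways; the across-period shift dominates (119 vs 53 kJ/mol).
O > Ge: relative to Ge, both the across-period and down-group shifts push O's electron affinity up.
I > O: the two effects oppose for this pair; the across-period effect wins (295 vs 141 kJ/mol).
Cl > I: Cl sits above I in group 17, so the down-group effect alone puts Cl higher.
Note the exception: Na has a higher electron affinity than B, contrary to the simple trend — B's ns²np¹ configuration gives only a small electron affinity — the sparsely filled np subshell binds an added electron weakly.
For reference (kJ/mol): B 27, O 141, Na 53, Cl 349, Ge 119, I 295.
So from lowest to highest: B < Na < Ge < O < I < Cl.

B < Na < Ge < O < I < Cl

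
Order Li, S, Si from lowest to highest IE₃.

Si < S < Li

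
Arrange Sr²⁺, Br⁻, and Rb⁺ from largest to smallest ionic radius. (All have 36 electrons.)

All of these have 36 electrons, so size is governed by nuclear charge alone: the more protons, the stronger the pull on the same electron cloud, and the smaller the ion.
Nuclear charges: Sr²⁺ (Z=38), Rb⁺ (Z=37), Br⁻ (Z=35).
Largest to smallest: Br⁻ > Rb⁺ > Sr²⁺.

Br⁻ > Rb⁺ > Sr²⁺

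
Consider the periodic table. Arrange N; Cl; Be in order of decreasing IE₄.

After 3 electrons have been removed, what remains? N³⁺ still has 2 valence electrons; Cl³⁺ still has 4 valence electrons; Be³⁺ is already 1 electron into the core.
Pulling an electron out of a noble-gas core costs far more than removing a remaining valence electron, so Be sits at the high end of IE_4.
Valence configurations: N³⁺ [He]2s², Cl³⁺ [Ne]3s²3p².
Tabulated IE_4 (kJ/mol): N 7475, Cl 5159, Be 21007.
Overall IE_4 order: Cl < N < Be.

Be > N > Cl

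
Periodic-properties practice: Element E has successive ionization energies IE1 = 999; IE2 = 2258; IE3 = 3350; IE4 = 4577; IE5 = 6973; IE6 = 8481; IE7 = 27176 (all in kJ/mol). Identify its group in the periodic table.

Group 16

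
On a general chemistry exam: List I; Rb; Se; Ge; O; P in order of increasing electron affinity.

Rb < P < Ge < O < Se < I

O is in period 2, group 16; P is in period 3, group 15; Ge is in period 4, group 14; Se is in period 4, group 16; Rb is in period 5, group 1; I is in period 5, group 17.
Atoms with high Z_eff and room in the valence shell (especially the halogens) have the most exothermic electron affinities.
These span different periods and groups, so the two trends combine.
P > Rb: both effects reinforce here, so P is clearly the higher of the two.
Ge > P: this pair runs against the simple trend — see the exception note.
O > Ge: relative to Ge, both the across-period and down-group shifts push O's electron affinity up.
Se > O: this pair runs against the simple trend — see the exception note.
I > Se: the two effects oppose for this pair; the across-period effect wins (295 vs 195 kJ/mol).
Note the exception: Ge has a higher electron affinity than P, contrary to the simple trend — adding an electron to P's half-filled np³ subshell costs electron-pairing energy.
Note the exception: Se has a higher electron affinity than O, contrary to the simple trend — O's compact 2p subshell gives strong electron–electron repulsion on the added electron.
For reference (kJ/mol): O 141, P 72, Ge 119, Se 195, Rb 47, I 295.
So from lowest to highest: Rb < P < Ge < O < Se < I.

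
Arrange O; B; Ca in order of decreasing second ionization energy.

Consider each +1 ion: O⁺ still has 5 valence electrons; B⁺ still has 2 valence electrons; Ca⁺ still has 1 valence electron.
All are still removing valence electrons, so compare the +1 ions as you would atoms: IE_2 generally rises across a period (higher Z_eff) and falls down a group (larger shell), subject to the usual subshell exceptions.
Valence configurations: O⁺ [He]2s²2p³, B⁺ [He]2s², Ca⁺ [Ar]4s¹.
Approximate IE_2 values (kJ/mol): O 3388, B 2427, Ca 1145.
Overall IE_2 order: Ca < B < O.

O > B > Ca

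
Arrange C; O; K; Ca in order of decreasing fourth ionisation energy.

O > Ca > C > K

IE_4 is the cost of taking one more electron from the +3 cation: C³⁺ still has 1 valence electron; O³⁺ still has 3 valence electrons; K³⁺ is already 2 electrons into the core; Ca³⁺ is already 1 electron into the core.
Usually core removal costs more than valence removal, but here the competition is close: a tightly held n=2 valence electron can cost more to remove than an n=3 core electron, so the actual values have to decide it.
Valence configurations: C³⁺ [He]2s¹, O³⁺ [He]2s²2p¹.
The numbers (kJ/mol): C 6223, O 7469, K 5877, Ca 6491.
Overall IE_4 order: K < C < Ca < O.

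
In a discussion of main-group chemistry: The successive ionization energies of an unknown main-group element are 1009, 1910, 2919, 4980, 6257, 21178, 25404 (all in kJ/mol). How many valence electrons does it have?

5

Look for the largest jump between consecutive ionization energies: IE6/IE5 ≈ 3.4, far larger than any earlier ratio.
That jump marks the point where a core electron is being removed. So the atom has 5 valence electrons.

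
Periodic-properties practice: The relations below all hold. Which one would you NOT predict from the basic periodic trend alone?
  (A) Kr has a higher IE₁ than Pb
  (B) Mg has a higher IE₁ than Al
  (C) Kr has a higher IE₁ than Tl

(B)

The general trend: IE₁ increases across a period and decreases down a group.
(A) Kr (period 4, group 18) vs Pb (period 6, group 14): the stated order agrees with the simple trend.
(B) Mg (period 3, group 2) vs Al (period 3, group 13): the stated order contradicts the simple trend.
(C) Kr (period 4, group 18) vs Tl (period 6, group 13): the stated order agrees with the simple trend.
The exception is (B): Al's single 3p electron is easier to remove than one from Mg's filled 3s².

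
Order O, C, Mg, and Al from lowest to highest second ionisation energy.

Mg < Al < C < O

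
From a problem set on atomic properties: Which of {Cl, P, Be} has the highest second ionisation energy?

Cl

The second ionization energy removes an electron from the +1 ion. For each element: Cl⁺ still has 6 valence electrons; P⁺ still has 4 valence electrons; Be⁺ still has 1 valence electron.
All are still removing valence electrons, so compare the +1 ions as you would atoms: IE_2 generally rises across a period (higher Z_eff) and falls down a group (larger shell), subject to the usual subshell exceptions.
Valence configurations: Cl⁺ [Ne]3s²3p⁴, P⁺ [Ne]3s²3p², Be⁺ [He]2s¹.
Tabulated IE_2 (kJ/mol): Cl 2298, P 1907, Be 1757.
Hence IE_2: Be < P < Cl.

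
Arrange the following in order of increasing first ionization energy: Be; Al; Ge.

Al < Ge < Be

Be is in period 2, group 2; Al is in period 3, group 13; Ge is in period 4, group 14.
IE₁ increases left→right with effective nuclear charge and decreases top→bottom as the valence shell moves farther out.
A diagonal step moves right (one effect) and down (the opposite effect) at once.
Ge > Al: period and group pull opposite ways; the across-period shift dominates (762 vs 578 kJ/mol).
Be > Ge: the two effects oppose for this pair; the down-group effect wins (900 vs 762 kJ/mol).
Approximate values (kJ/mol): Be 900, Al 578, Ge 762.
So from lowest to highest: Al < Ge < Be.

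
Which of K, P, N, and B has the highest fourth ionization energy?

IE_4 is the cost of taking one more electron from the +3 cation: K³⁺ is already 2 electrons into the core; P³⁺ still has 2 valence electrons; N³⁺ still has 2 valence electrons; B³⁺ is the bare [He] core.
Usually core removal costs more than valence removal, but here the competition is close: a tightly held n=2 valence electron can cost more to remove than an n=3 core electron, so the actual values have to decide it.
Valence configurations: P³⁺ [Ne]3s², N³⁺ [He]2s².
Tabulated IE_4 (kJ/mol): K 5877, P 4964, N 7475, B 25026.
Hence IE_4: P < K < N < B.

B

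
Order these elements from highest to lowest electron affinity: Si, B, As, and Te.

Te > Si > As > B

B is in period 2, group 13; Si is in period 3, group 14; As is in period 4, group 15; Te is in period 5, group 16.
Atoms with high Z_eff and room in the valence shell (especially the halogens) have the most exothermic electron affinities.
A diagonal step moves right (one effect) and down (the opposite effect) at once.
As > B: the two effects oppose for this pair; the across-period effect wins (78 vs 27 kJ/mol).
Si > As: the two effects oppose for this pair; the down-group effect wins (134 vs 78 kJ/mol).
Te > Si: period and group pull opposite ways; the across-period shift dominates (190 vs 134 kJ/mol).
Tabulated electron affinity (kJ/mol): B 27, Si 134, As 78, Te 190.
So from highest to lowest: Te > Si > As > B.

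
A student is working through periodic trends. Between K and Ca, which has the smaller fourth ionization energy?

After 3 electrons have been removed, what remains? K³⁺ is already 2 electrons into the core; Ca³⁺ is already 1 electron into the core.
All of these are removing an electron from a noble-gas core or deeper; the smaller core (lower principal quantum number) is held far more tightly, and within a period the higher nuclear charge binds the same core more tightly.
The numbers (kJ/mol): K 5877, Ca 6491.
So the fourth ionization energies run K < Ca.

K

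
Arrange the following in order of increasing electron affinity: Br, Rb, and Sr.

Sr < Rb < Br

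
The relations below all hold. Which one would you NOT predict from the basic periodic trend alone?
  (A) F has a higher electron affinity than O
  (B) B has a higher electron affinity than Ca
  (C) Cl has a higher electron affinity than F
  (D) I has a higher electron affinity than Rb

(C)

The general trend: electron affinity increases across a period and decreases down a group.
(A) F (period 2, group 17) vs O (period 2, group 16): the stated order agrees with the simple trend.
(B) B (period 2, group 13) vs Ca (period 4, group 2): the stated order agrees with the simple trend.
(C) Cl (period 3, group 17) vs F (period 2, group 17): the stated order contradicts the simple trend.
(D) I (period 5, group 17) vs Rb (period 5, group 1): the stated order agrees with the simple trend.
The exception is (C): F's small 2p subshell makes the incoming electron feel strong e⁻–e⁻ repulsion, so Cl actually releases more energy on gaining an electron.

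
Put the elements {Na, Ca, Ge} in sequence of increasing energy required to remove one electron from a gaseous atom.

Na is in period 3, group 1; Ca is in period 4, group 2; Ge is in period 4, group 14.
First ionization energy rises across a period (greater Z_eff holds electrons more tightly) and falls down a group (valence electrons are farther from the nucleus).
These span different periods and groups, so the two trends combine.
Ca > Na: period and group pull opposite ways; the across-period shift dominates (590 vs 496 kJ/mol).
Ge > Ca: Ge lies to the right of Ca in period 4, so the across-period effect alone puts Ge higher.
Approximate values (kJ/mol): Na 496, Ca 590, Ge 762.
So from lowest to highest: Na < Ca < Ge.

Na < Ca < Ge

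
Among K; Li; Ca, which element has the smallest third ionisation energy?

K

IE_3 is the cost of taking one more electron from the +2 cation: K²⁺ is already 1 electron into the core; Li²⁺ is already 1 electron into the core; Ca²⁺ is the bare [Ar] core.
All of these are removing an electron from a noble-gas core or deeper; the smaller core (lower principal quantum number) is held far more tightly, and within a period the higher nuclear charge binds the same core more tightly.
Approximate IE_3 values (kJ/mol): K 4420, Li 11815, Ca 4912.
Putting it together, IE_3: K < Ca < Li.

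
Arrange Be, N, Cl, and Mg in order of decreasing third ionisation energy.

The third ionization energy removes an electron from the +2 ion. For each element: Be²⁺ is the bare [He] core; N²⁺ still has 3 valence electrons; Cl²⁺ still has 5 valence electrons; Mg²⁺ is the bare [Ne] core.
Pulling an electron out of a noble-gas core costs far more than removing a remaining valence electron, so Mg and Be sit at the high end of IE_3.
Valence configurations: N²⁺ [He]2s²2p¹, Cl²⁺ [Ne]3s²3p³.
The numbers (kJ/mol): Be 14849, N 4578, Cl 3822, Mg 7733.
Putting it together, IE_3: Cl < N < Mg < Be.

Be, Mg, N, Cl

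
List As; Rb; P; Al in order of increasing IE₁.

Across a period the outer electron is held more tightly (higher IE₁); down a group it sits in a higher shell, more shielded, and comes off more easily.
Neither a single period nor a single group — weigh both effects.
Al > Rb: both effects reinforce here, so Al is clearly the higher of the two.
As > Al: period and group pull opposite ways; the across-period shift dominates (947 vs 578 kJ/mol).
P > As: P sits above As in group 15, so the down-group effect alone puts P higher.
Approximate values (kJ/mol): Al 578, P 1012, As 947, Rb 403.
So from lowest to highest: Rb < Al < As < P.

Rb < Al < As < P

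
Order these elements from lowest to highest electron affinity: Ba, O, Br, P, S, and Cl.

Ba, P, O, S, Br, Cl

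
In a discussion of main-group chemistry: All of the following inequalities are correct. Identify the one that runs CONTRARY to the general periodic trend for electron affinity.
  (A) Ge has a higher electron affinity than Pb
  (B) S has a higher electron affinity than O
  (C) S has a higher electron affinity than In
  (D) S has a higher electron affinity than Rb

(B)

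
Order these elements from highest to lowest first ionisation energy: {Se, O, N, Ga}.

N is in period 2, group 15; O is in period 2, group 16; Ga is in period 4, group 13; Se is in period 4, group 16.
Removing the outermost electron gets harder across a period and easier down a group.
Here both period and group differ, so the two effects have to be weighed against each other.
Se > Ga: Se lies to the right of Ga in period 4, so the across-period effect alone puts Se higher.
O > Se: they share group 16; the group trend gives O the larger value.
N > O: this pair runs against the simple trend — see the exception note.
Note the exception: N has a higher first ionization energy than O, contrary to the simple trend — pairing an electron in O's 2p⁴ costs repulsion energy, so O ionizes more easily than half-filled N (2p³).
For reference (kJ/mol): N 1402, O 1314, Ga 579, Se 941.
So from highest to lowest: N > O > Se > Ga.

N > O > Se > Ga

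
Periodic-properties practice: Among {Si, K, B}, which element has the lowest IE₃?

Si

After 2 electrons have been removed, what remains? Si²⁺ still has 2 valence electrons; K²⁺ is already 1 electron into the core; B²⁺ still has 1 valence electron.
Pulling an electron out of a noble-gas core costs far more than removing a remaining valence electron, so K sits at the high end of IE_3.
Valence configurations: Si²⁺ [Ne]3s², B²⁺ [He]2s¹.
Approximate IE_3 values (kJ/mol): Si 3232, K 4420, B 3660.
Overall IE_3 order: Si < B < K.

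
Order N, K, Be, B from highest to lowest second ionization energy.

K, N, B, Be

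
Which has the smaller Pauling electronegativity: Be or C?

Be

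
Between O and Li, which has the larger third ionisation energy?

After 2 electrons have been removed, what remains? O²⁺ still has 4 valence electrons; Li²⁺ is already 1 electron into the core.
Core electrons are held far more tightly than valence electrons, so Li tops the IE_3 order.
Approximate IE_3 values (kJ/mol): O 5300, Li 11815.
Hence IE_3: O < Li.

Li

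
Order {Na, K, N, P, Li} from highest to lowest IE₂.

IE_2 is the cost of taking one more electron from the +1 cation: Na⁺ is the bare [Ne] core; K⁺ is the bare [Ar] core; N⁺ still has 4 valence electrons; P⁺ still has 4 valence electrons; Li⁺ is the bare [He] core.
Core electrons are held far more tightly than valence electrons, so K, Na and Li top the IE_2 order.
Valence configurations: N⁺ [He]2s²2p², P⁺ [Ne]3s²3p².
Tabulated IE_2 (kJ/mol): Na 4562, K 3052, N 2856, P 1907, Li 7298.
Overall IE_2 order: P < N < K < Na < Li.

Li, Na, K, N, P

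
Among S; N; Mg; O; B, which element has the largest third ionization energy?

Consider each +2 ion: S²⁺ still has 4 valence electrons; N²⁺ still has 3 valence electrons; Mg²⁺ is the bare [Ne] core; O²⁺ still has 4 valence electrons; B²⁺ still has 1 valence electron.
Breaking into a closed-shell core is much more expensive than removing a leftover valence electron — Mg has the largest IE_3 here.
Valence configurations: S²⁺ [Ne]3s²3p², N²⁺ [He]2s²2p¹, O²⁺ [He]2s²2p², B²⁺ [He]2s¹.
Tabulated IE_3 (kJ/mol): S 3357, N 4578, Mg 7733, O 5300, B 3660.
So the third ionization energies run S < B < N < O < Mg.

Mg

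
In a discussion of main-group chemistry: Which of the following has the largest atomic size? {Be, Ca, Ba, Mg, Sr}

Moving right in a period, electrons are added to the same shell under a stronger nuclear pull, so atoms get smaller; moving down, a new shell is opened and atoms get larger.
All are in group 2, so atomic radius increases down the group.
The largest atomic size among these belongs to Ba.

Ba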